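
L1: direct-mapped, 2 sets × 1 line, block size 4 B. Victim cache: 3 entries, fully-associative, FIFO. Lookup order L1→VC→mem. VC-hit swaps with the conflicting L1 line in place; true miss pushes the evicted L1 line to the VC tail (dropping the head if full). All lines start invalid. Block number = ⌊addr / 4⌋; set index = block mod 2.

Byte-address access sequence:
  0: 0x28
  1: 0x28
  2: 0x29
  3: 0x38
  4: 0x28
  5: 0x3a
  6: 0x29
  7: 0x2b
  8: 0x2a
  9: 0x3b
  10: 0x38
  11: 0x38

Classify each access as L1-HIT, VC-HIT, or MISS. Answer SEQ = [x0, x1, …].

SEQ = [MISS, L1-HIT, L1-HIT, MISS, VC-HIT, VC-HIT, VC-HIT, L1-HIT, L1-HIT, VC-HIT, L1-HIT, L1-HIT]

#0 0x28→b10/s0 MISS; vc=[]
#1 0x28→b10/s0 L1-HIT; vc=[]
#2 0x29→b10/s0 L1-HIT; vc=[]
#3 0x38→b14/s0 MISS; vc=[10]
#4 0x28→b10/s0 VC-HIT; vc=[14]
#5 0x3a→b14/s0 VC-HIT; vc=[10]
#6 0x29→b10/s0 VC-HIT; vc=[14]
#7 0x2b→b10/s0 L1-HIT; vc=[14]
#8 0x2a→b10/s0 L1-HIT; vc=[14]
#9 0x3b→b14/s0 VC-HIT; vc=[10]
#10 0x38→b14/s0 L1-HIT; vc=[10]
#11 0x38→b14/s0 L1-HIT; vc=[10]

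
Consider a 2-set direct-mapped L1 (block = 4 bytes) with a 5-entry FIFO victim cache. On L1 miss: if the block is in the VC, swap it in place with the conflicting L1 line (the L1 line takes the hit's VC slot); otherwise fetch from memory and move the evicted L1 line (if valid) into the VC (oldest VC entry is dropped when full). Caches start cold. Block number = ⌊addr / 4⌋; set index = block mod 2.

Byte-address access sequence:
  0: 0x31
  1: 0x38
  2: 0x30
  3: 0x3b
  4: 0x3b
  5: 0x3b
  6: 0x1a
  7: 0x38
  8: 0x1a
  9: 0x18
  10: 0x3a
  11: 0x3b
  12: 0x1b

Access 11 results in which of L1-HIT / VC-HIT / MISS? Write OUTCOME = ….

OUTCOME = L1-HIT

  [0] addr=0x31 blk=12 s=0: MISS | VC []
  [1] addr=0x38 blk=14 s=0: MISS | VC [12]
  [2] addr=0x30 blk=12 s=0: VC-HIT | VC [14]
  [3] addr=0x3b blk=14 s=0: VC-HIT | VC [12]
  [4] addr=0x3b blk=14 s=0: L1-HIT | VC [12]
  [5] addr=0x3b blk=14 s=0: L1-HIT | VC [12]
  [6] addr=0x1a blk=6 s=0: MISS | VC [12, 14]
  [7] addr=0x38 blk=14 s=0: VC-HIT | VC [12, 6]
  [8] addr=0x1a blk=6 s=0: VC-HIT | VC [12, 14]
  [9] addr=0x18 blk=6 s=0: L1-HIT | VC [12, 14]
  [10] addr=0x3a blk=14 s=0: VC-HIT | VC [12, 6]
  [11] addr=0x3b blk=14 s=0: L1-HIT | VC [12, 6]
  [12] addr=0x1b blk=6 s=0: VC-HIT | VC [12, 14]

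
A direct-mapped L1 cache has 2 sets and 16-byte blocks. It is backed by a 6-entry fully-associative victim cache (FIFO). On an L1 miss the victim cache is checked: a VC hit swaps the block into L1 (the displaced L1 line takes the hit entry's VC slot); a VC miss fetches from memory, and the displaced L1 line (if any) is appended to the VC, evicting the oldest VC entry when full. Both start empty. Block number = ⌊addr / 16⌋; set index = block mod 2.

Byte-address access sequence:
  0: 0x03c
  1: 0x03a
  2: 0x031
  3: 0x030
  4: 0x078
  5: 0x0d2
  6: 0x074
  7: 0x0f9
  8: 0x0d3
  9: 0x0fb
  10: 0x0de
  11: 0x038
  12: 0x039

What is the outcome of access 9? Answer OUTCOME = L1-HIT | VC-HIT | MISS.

OUTCOME = VC-HIT

#0 0x3c→b3/s1 MISS; vc=[]
#1 0x3a→b3/s1 L1-HIT; vc=[]
#2 0x31→b3/s1 L1-HIT; vc=[]
#3 0x30→b3/s1 L1-HIT; vc=[]
#4 0x78→b7/s1 MISS; vc=[3]
#5 0xd2→b13/s1 MISS; vc=[3,7]
#6 0x74→b7/s1 VC-HIT; vc=[3,13]
#7 0xf9→b15/s1 MISS; vc=[3,13,7]
#8 0xd3→b13/s1 VC-HIT; vc=[3,15,7]
#9 0xfb→b15/s1 VC-HIT; vc=[3,13,7]
#10 0xde→b13/s1 VC-HIT; vc=[3,15,7]
#11 0x38→b3/s1 VC-HIT; vc=[13,15,7]
#12 0x39→b3/s1 L1-HIT; vc=[13,15,7]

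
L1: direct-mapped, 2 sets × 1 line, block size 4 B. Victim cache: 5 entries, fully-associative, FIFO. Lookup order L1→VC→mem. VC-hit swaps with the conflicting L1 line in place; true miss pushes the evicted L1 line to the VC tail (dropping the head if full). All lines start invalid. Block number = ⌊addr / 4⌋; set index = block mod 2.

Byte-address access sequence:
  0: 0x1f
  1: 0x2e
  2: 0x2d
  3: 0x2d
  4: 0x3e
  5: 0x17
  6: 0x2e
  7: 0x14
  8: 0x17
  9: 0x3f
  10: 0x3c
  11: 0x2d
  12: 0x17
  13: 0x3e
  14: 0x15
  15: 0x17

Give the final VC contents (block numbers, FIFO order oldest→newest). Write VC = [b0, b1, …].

VC = [7, 15, 11]

#0 0x1f→b7/s1 MISS; vc=[]
#1 0x2e→b11/s1 MISS; vc=[7]
#2 0x2d→b11/s1 L1-HIT; vc=[7]
#3 0x2d→b11/s1 L1-HIT; vc=[7]
#4 0x3e→b15/s1 MISS; vc=[7,11]
#5 0x17→b5/s1 MISS; vc=[7,11,15]
#6 0x2e→b11/s1 VC-HIT; vc=[7,5,15]
#7 0x14→b5/s1 VC-HIT; vc=[7,11,15]
#8 0x17→b5/s1 L1-HIT; vc=[7,11,15]
#9 0x3f→b15/s1 VC-HIT; vc=[7,11,5]
#10 0x3c→b15/s1 L1-HIT; vc=[7,11,5]
#11 0x2d→b11/s1 VC-HIT; vc=[7,15,5]
#12 0x17→b5/s1 VC-HIT; vc=[7,15,11]
#13 0x3e→b15/s1 VC-HIT; vc=[7,5,11]
#14 0x15→b5/s1 VC-HIT; vc=[7,15,11]
#15 0x17→b5/s1 L1-HIT; vc=[7,15,11]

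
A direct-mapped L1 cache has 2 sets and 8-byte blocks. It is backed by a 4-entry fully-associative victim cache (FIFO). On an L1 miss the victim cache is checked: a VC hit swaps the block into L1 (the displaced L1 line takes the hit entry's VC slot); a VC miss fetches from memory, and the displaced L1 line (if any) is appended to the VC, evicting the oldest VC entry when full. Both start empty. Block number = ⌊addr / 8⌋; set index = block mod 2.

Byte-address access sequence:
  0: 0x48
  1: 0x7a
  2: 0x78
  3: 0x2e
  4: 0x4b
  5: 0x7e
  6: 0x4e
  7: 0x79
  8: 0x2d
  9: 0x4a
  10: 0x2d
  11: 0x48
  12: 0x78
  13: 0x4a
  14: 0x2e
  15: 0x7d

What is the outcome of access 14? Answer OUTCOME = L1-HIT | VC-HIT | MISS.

OUTCOME = VC-HIT

#0 0x48→b9/s1 MISS; vc=[]
#1 0x7a→b15/s1 MISS; vc=[9]
#2 0x78→b15/s1 L1-HIT; vc=[9]
#3 0x2e→b5/s1 MISS; vc=[9,15]
#4 0x4b→b9/s1 VC-HIT; vc=[5,15]
#5 0x7e→b15/s1 VC-HIT; vc=[5,9]
#6 0x4e→b9/s1 VC-HIT; vc=[5,15]
#7 0x79→b15/s1 VC-HIT; vc=[5,9]
#8 0x2d→b5/s1 VC-HIT; vc=[15,9]
#9 0x4a→b9/s1 VC-HIT; vc=[15,5]
#10 0x2d→b5/s1 VC-HIT; vc=[15,9]
#11 0x48→b9/s1 VC-HIT; vc=[15,5]
#12 0x78→b15/s1 VC-HIT; vc=[9,5]
#13 0x4a→b9/s1 VC-HIT; vc=[15,5]
#14 0x2e→b5/s1 VC-HIT; vc=[15,9]
#15 0x7d→b15/s1 VC-HIT; vc=[5,9]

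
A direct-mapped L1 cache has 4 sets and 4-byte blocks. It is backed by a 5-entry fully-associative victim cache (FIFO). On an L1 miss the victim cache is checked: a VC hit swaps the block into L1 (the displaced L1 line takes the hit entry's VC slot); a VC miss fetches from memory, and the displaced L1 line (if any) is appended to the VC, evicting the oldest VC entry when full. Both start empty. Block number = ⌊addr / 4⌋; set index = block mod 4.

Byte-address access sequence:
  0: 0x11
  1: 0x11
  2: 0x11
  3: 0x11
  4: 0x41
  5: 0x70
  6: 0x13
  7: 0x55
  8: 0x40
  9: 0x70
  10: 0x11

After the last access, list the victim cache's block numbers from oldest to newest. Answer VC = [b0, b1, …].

VC = [16, 28]

  [0] addr=0x11 blk=4 s=0: MISS | VC []
  [1] addr=0x11 blk=4 s=0: L1-HIT | VC []
  [2] addr=0x11 blk=4 s=0: L1-HIT | VC []
  [3] addr=0x11 blk=4 s=0: L1-HIT | VC []
  [4] addr=0x41 blk=16 s=0: MISS | VC [4]
  [5] addr=0x70 blk=28 s=0: MISS | VC [4, 16]
  [6] addr=0x13 blk=4 s=0: VC-HIT | VC [28, 16]
  [7] addr=0x55 blk=21 s=1: MISS | VC [28, 16]
  [8] addr=0x40 blk=16 s=0: VC-HIT | VC [28, 4]
  [9] addr=0x70 blk=28 s=0: VC-HIT | VC [16, 4]
  [10] addr=0x11 blk=4 s=0: VC-HIT | VC [16, 28]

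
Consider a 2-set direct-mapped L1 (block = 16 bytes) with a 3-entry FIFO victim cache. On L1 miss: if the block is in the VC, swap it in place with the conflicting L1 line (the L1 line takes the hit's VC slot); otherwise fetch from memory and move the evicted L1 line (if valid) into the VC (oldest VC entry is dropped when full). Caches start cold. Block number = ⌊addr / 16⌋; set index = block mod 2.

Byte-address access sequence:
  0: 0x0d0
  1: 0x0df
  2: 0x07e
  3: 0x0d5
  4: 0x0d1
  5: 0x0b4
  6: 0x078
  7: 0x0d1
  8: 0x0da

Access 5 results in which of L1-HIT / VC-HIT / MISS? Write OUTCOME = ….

  [0] addr=0xd0 blk=13 s=1: MISS | VC []
  [1] addr=0xdf blk=13 s=1: L1-HIT | VC []
  [2] addr=0x7e blk=7 s=1: MISS | VC [13]
  [3] addr=0xd5 blk=13 s=1: VC-HIT | VC [7]
  [4] addr=0xd1 blk=13 s=1: L1-HIT | VC [7]
  [5] addr=0xb4 blk=11 s=1: MISS | VC [7, 13]
  [6] addr=0x78 blk=7 s=1: VC-HIT | VC [11, 13]
  [7] addr=0xd1 blk=13 s=1: VC-HIT | VC [11, 7]
  [8] addr=0xda blk=13 s=1: L1-HIT | VC [11, 7]

OUTCOME = MISS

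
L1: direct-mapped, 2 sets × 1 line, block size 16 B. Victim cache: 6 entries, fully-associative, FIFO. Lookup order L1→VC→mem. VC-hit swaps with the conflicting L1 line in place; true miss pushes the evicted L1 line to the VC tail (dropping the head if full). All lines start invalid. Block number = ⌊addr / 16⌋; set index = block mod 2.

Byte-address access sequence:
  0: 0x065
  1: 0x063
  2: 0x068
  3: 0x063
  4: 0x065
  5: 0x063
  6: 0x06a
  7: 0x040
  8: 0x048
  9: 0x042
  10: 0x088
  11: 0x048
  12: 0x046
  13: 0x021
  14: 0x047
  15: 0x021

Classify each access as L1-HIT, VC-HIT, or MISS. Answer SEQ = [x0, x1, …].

SEQ = [MISS, L1-HIT, L1-HIT, L1-HIT, L1-HIT, L1-HIT, L1-HIT, MISS, L1-HIT, L1-HIT, MISS, VC-HIT, L1-HIT, MISS, VC-HIT, VC-HIT]

  [0] addr=0x65 blk=6 s=0: MISS | VC []
  [1] addr=0x63 blk=6 s=0: L1-HIT | VC []
  [2] addr=0x68 blk=6 s=0: L1-HIT | VC []
  [3] addr=0x63 blk=6 s=0: L1-HIT | VC []
  [4] addr=0x65 blk=6 s=0: L1-HIT | VC []
  [5] addr=0x63 blk=6 s=0: L1-HIT | VC []
  [6] addr=0x6a blk=6 s=0: L1-HIT | VC []
  [7] addr=0x40 blk=4 s=0: MISS | VC [6]
  [8] addr=0x48 blk=4 s=0: L1-HIT | VC [6]
  [9] addr=0x42 blk=4 s=0: L1-HIT | VC [6]
  [10] addr=0x88 blk=8 s=0: MISS | VC [6, 4]
  [11] addr=0x48 blk=4 s=0: VC-HIT | VC [6, 8]
  [12] addr=0x46 blk=4 s=0: L1-HIT | VC [6, 8]
  [13] addr=0x21 blk=2 s=0: MISS | VC [6, 8, 4]
  [14] addr=0x47 blk=4 s=0: VC-HIT | VC [6, 8, 2]
  [15] addr=0x21 blk=2 s=0: VC-HIT | VC [6, 8, 4]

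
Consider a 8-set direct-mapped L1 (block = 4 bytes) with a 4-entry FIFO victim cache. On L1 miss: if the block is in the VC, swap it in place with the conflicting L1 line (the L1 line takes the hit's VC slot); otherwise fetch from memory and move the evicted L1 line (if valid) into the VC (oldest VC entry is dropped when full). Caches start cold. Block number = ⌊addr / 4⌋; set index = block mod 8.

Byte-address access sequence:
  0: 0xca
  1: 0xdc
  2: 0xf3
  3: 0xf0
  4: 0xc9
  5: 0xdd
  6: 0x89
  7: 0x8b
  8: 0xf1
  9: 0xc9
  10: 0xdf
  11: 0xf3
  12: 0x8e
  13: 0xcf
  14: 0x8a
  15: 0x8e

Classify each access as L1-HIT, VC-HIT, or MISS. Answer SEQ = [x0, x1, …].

SEQ = [MISS, MISS, MISS, L1-HIT, L1-HIT, L1-HIT, MISS, L1-HIT, L1-HIT, VC-HIT, L1-HIT, L1-HIT, MISS, MISS, VC-HIT, VC-HIT]

0: 0xca (blk 50, set 2) → MISS  vc=[]
1: 0xdc (blk 55, set 7) → MISS  vc=[]
2: 0xf3 (blk 60, set 4) → MISS  vc=[]
3: 0xf0 (blk 60, set 4) → L1-HIT  vc=[]
4: 0xc9 (blk 50, set 2) → L1-HIT  vc=[]
5: 0xdd (blk 55, set 7) → L1-HIT  vc=[]
6: 0x89 (blk 34, set 2) → MISS  vc=[50]
7: 0x8b (blk 34, set 2) → L1-HIT  vc=[50]
8: 0xf1 (blk 60, set 4) → L1-HIT  vc=[50]
9: 0xc9 (blk 50, set 2) → VC-HIT  vc=[34]
10: 0xdf (blk 55, set 7) → L1-HIT  vc=[34]
11: 0xf3 (blk 60, set 4) → L1-HIT  vc=[34]
12: 0x8e (blk 35, set 3) → MISS  vc=[34]
13: 0xcf (blk 51, set 3) → MISS  vc=[34, 35]
14: 0x8a (blk 34, set 2) → VC-HIT  vc=[50, 35]
15: 0x8e (blk 35, set 3) → VC-HIT  vc=[50, 51]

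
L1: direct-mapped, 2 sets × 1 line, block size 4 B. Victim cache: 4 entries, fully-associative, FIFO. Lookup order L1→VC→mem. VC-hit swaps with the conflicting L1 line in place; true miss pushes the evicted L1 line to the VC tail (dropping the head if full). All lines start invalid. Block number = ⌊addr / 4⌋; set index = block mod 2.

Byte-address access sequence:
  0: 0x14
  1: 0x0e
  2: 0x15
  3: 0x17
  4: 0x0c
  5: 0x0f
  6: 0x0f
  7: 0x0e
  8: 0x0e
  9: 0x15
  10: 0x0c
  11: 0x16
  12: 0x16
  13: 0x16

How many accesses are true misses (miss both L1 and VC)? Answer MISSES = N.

#0 0x14→b5/s1 MISS; vc=[]
#1 0xe→b3/s1 MISS; vc=[5]
#2 0x15→b5/s1 VC-HIT; vc=[3]
#3 0x17→b5/s1 L1-HIT; vc=[3]
#4 0xc→b3/s1 VC-HIT; vc=[5]
#5 0xf→b3/s1 L1-HIT; vc=[5]
#6 0xf→b3/s1 L1-HIT; vc=[5]
#7 0xe→b3/s1 L1-HIT; vc=[5]
#8 0xe→b3/s1 L1-HIT; vc=[5]
#9 0x15→b5/s1 VC-HIT; vc=[3]
#10 0xc→b3/s1 VC-HIT; vc=[5]
#11 0x16→b5/s1 VC-HIT; vc=[3]
#12 0x16→b5/s1 L1-HIT; vc=[3]
#13 0x16→b5/s1 L1-HIT; vc=[3]

MISSES = 2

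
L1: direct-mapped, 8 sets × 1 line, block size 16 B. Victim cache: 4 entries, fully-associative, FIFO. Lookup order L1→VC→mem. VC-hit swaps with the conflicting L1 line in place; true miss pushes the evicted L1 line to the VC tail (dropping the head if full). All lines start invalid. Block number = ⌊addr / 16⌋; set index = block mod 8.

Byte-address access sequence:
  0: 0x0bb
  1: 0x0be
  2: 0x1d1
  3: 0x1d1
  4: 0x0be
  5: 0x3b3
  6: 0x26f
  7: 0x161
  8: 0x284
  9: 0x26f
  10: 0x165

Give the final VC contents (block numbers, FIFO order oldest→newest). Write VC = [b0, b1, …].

0: 0xbb (blk 11, set 3) → MISS  vc=[]
1: 0xbe (blk 11, set 3) → L1-HIT  vc=[]
2: 0x1d1 (blk 29, set 5) → MISS  vc=[]
3: 0x1d1 (blk 29, set 5) → L1-HIT  vc=[]
4: 0xbe (blk 11, set 3) → L1-HIT  vc=[]
5: 0x3b3 (blk 59, set 3) → MISS  vc=[11]
6: 0x26f (blk 38, set 6) → MISS  vc=[11]
7: 0x161 (blk 22, set 6) → MISS  vc=[11, 38]
8: 0x284 (blk 40, set 0) → MISS  vc=[11, 38]
9: 0x26f (blk 38, set 6) → VC-HIT  vc=[11, 22]
10: 0x165 (blk 22, set 6) → VC-HIT  vc=[11, 38]

VC = [11, 38]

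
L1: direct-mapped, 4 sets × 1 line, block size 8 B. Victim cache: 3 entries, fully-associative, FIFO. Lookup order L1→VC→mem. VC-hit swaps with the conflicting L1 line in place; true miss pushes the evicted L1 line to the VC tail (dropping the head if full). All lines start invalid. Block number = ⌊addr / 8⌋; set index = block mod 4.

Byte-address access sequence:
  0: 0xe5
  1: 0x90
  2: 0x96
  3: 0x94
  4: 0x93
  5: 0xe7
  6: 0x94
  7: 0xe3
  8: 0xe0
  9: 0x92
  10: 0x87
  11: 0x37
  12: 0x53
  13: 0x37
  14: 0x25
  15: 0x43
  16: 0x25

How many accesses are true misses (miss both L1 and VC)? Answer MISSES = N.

  [0] addr=0xe5 blk=28 s=0: MISS | VC []
  [1] addr=0x90 blk=18 s=2: MISS | VC []
  [2] addr=0x96 blk=18 s=2: L1-HIT | VC []
  [3] addr=0x94 blk=18 s=2: L1-HIT | VC []
  [4] addr=0x93 blk=18 s=2: L1-HIT | VC []
  [5] addr=0xe7 blk=28 s=0: L1-HIT | VC []
  [6] addr=0x94 blk=18 s=2: L1-HIT | VC []
  [7] addr=0xe3 blk=28 s=0: L1-HIT | VC []
  [8] addr=0xe0 blk=28 s=0: L1-HIT | VC []
  [9] addr=0x92 blk=18 s=2: L1-HIT | VC []
  [10] addr=0x87 blk=16 s=0: MISS | VC [28]
  [11] addr=0x37 blk=6 s=2: MISS | VC [28, 18]
  [12] addr=0x53 blk=10 s=2: MISS | VC [28, 18, 6]
  [13] addr=0x37 blk=6 s=2: VC-HIT | VC [28, 18, 10]
  [14] addr=0x25 blk=4 s=0: MISS | VC [18, 10, 16]
  [15] addr=0x43 blk=8 s=0: MISS | VC [10, 16, 4]
  [16] addr=0x25 blk=4 s=0: VC-HIT | VC [10, 16, 8]

MISSES = 7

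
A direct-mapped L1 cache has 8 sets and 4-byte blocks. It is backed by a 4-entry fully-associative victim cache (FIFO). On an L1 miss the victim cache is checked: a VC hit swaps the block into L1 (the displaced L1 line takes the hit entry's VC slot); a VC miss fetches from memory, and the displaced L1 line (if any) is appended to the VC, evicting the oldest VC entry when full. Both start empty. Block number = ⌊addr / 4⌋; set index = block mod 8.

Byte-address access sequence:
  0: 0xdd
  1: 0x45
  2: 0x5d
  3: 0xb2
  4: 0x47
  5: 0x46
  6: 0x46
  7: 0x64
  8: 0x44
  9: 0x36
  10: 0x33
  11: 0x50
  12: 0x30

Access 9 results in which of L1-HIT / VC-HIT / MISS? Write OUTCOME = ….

0: 0xdd (blk 55, set 7) → MISS  vc=[]
1: 0x45 (blk 17, set 1) → MISS  vc=[]
2: 0x5d (blk 23, set 7) → MISS  vc=[55]
3: 0xb2 (blk 44, set 4) → MISS  vc=[55]
4: 0x47 (blk 17, set 1) → L1-HIT  vc=[55]
5: 0x46 (blk 17, set 1) → L1-HIT  vc=[55]
6: 0x46 (blk 17, set 1) → L1-HIT  vc=[55]
7: 0x64 (blk 25, set 1) → MISS  vc=[55, 17]
8: 0x44 (blk 17, set 1) → VC-HIT  vc=[55, 25]
9: 0x36 (blk 13, set 5) → MISS  vc=[55, 25]
10: 0x33 (blk 12, set 4) → MISS  vc=[55, 25, 44]
11: 0x50 (blk 20, set 4) → MISS  vc=[55, 25, 44, 12]
12: 0x30 (blk 12, set 4) → VC-HIT  vc=[55, 25, 44, 20]

OUTCOME = MISS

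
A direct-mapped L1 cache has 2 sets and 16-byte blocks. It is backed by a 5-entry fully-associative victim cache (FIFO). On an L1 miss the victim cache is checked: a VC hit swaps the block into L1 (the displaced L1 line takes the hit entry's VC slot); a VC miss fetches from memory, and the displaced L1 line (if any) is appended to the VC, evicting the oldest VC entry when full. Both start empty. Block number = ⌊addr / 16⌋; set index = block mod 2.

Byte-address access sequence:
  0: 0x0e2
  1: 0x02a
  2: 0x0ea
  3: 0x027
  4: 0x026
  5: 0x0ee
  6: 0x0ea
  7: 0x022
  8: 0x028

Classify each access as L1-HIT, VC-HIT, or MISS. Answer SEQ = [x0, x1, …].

#0 0xe2→b14/s0 MISS; vc=[]
#1 0x2a→b2/s0 MISS; vc=[14]
#2 0xea→b14/s0 VC-HIT; vc=[2]
#3 0x27→b2/s0 VC-HIT; vc=[14]
#4 0x26→b2/s0 L1-HIT; vc=[14]
#5 0xee→b14/s0 VC-HIT; vc=[2]
#6 0xea→b14/s0 L1-HIT; vc=[2]
#7 0x22→b2/s0 VC-HIT; vc=[14]
#8 0x28→b2/s0 L1-HIT; vc=[14]

SEQ = [MISS, MISS, VC-HIT, VC-HIT, L1-HIT, VC-HIT, L1-HIT, VC-HIT, L1-HIT]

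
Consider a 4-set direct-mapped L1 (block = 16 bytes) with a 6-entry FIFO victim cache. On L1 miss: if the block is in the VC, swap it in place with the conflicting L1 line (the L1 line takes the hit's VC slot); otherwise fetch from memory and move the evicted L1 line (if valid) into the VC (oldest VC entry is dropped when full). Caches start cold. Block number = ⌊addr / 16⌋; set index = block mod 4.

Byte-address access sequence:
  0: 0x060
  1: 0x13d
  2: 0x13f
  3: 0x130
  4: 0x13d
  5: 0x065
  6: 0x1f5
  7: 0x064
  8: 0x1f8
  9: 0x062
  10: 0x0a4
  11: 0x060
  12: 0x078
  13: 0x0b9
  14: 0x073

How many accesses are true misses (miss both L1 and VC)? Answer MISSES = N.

MISSES = 6

#0 0x60→b6/s2 MISS; vc=[]
#1 0x13d→b19/s3 MISS; vc=[]
#2 0x13f→b19/s3 L1-HIT; vc=[]
#3 0x130→b19/s3 L1-HIT; vc=[]
#4 0x13d→b19/s3 L1-HIT; vc=[]
#5 0x65→b6/s2 L1-HIT; vc=[]
#6 0x1f5→b31/s3 MISS; vc=[19]
#7 0x64→b6/s2 L1-HIT; vc=[19]
#8 0x1f8→b31/s3 L1-HIT; vc=[19]
#9 0x62→b6/s2 L1-HIT; vc=[19]
#10 0xa4→b10/s2 MISS; vc=[19,6]
#11 0x60→b6/s2 VC-HIT; vc=[19,10]
#12 0x78→b7/s3 MISS; vc=[19,10,31]
#13 0xb9→b11/s3 MISS; vc=[19,10,31,7]
#14 0x73→b7/s3 VC-HIT; vc=[19,10,31,11]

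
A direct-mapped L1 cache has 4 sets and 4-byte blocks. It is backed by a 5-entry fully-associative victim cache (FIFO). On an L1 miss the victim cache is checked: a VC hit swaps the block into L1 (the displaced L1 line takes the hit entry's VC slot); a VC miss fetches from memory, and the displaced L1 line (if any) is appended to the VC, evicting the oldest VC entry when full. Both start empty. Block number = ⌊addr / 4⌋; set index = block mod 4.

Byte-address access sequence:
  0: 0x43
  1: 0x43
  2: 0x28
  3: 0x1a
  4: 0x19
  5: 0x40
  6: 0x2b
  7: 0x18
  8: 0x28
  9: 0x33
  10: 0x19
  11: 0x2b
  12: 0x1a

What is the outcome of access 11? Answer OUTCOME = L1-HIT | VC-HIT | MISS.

OUTCOME = VC-HIT

0: 0x43 (blk 16, set 0) → MISS  vc=[]
1: 0x43 (blk 16, set 0) → L1-HIT  vc=[]
2: 0x28 (blk 10, set 2) → MISS  vc=[]
3: 0x1a (blk 6, set 2) → MISS  vc=[10]
4: 0x19 (blk 6, set 2) → L1-HIT  vc=[10]
5: 0x40 (blk 16, set 0) → L1-HIT  vc=[10]
6: 0x2b (blk 10, set 2) → VC-HIT  vc=[6]
7: 0x18 (blk 6, set 2) → VC-HIT  vc=[10]
8: 0x28 (blk 10, set 2) → VC-HIT  vc=[6]
9: 0x33 (blk 12, set 0) → MISS  vc=[6, 16]
10: 0x19 (blk 6, set 2) → VC-HIT  vc=[10, 16]
11: 0x2b (blk 10, set 2) → VC-HIT  vc=[6, 16]
12: 0x1a (blk 6, set 2) → VC-HIT  vc=[10, 16]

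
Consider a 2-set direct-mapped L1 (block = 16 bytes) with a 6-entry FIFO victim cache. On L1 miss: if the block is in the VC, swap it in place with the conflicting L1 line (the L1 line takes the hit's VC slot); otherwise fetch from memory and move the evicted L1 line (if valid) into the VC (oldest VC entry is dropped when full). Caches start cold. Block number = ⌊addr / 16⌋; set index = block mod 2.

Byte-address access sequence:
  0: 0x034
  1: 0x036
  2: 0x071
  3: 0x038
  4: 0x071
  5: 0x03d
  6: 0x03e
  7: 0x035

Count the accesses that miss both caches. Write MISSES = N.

#0 0x34→b3/s1 MISS; vc=[]
#1 0x36→b3/s1 L1-HIT; vc=[]
#2 0x71→b7/s1 MISS; vc=[3]
#3 0x38→b3/s1 VC-HIT; vc=[7]
#4 0x71→b7/s1 VC-HIT; vc=[3]
#5 0x3d→b3/s1 VC-HIT; vc=[7]
#6 0x3e→b3/s1 L1-HIT; vc=[7]
#7 0x35→b3/s1 L1-HIT; vc=[7]

MISSES = 2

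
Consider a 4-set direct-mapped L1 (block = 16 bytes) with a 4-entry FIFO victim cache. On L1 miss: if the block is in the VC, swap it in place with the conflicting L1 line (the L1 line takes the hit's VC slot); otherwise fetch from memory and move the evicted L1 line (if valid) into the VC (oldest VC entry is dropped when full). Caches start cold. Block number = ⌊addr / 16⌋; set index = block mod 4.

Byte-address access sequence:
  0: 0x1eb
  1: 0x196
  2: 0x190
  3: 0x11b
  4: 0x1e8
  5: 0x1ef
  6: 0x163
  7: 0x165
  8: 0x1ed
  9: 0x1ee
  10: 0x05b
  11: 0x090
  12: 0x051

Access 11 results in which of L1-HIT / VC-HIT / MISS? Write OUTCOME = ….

OUTCOME = MISS

  [0] addr=0x1eb blk=30 s=2: MISS | VC []
  [1] addr=0x196 blk=25 s=1: MISS | VC []
  [2] addr=0x190 blk=25 s=1: L1-HIT | VC []
  [3] addr=0x11b blk=17 s=1: MISS | VC [25]
  [4] addr=0x1e8 blk=30 s=2: L1-HIT | VC [25]
  [5] addr=0x1ef blk=30 s=2: L1-HIT | VC [25]
  [6] addr=0x163 blk=22 s=2: MISS | VC [25, 30]
  [7] addr=0x165 blk=22 s=2: L1-HIT | VC [25, 30]
  [8] addr=0x1ed blk=30 s=2: VC-HIT | VC [25, 22]
  [9] addr=0x1ee blk=30 s=2: L1-HIT | VC [25, 22]
  [10] addr=0x5b blk=5 s=1: MISS | VC [25, 22, 17]
  [11] addr=0x90 blk=9 s=1: MISS | VC [25, 22, 17, 5]
  [12] addr=0x51 blk=5 s=1: VC-HIT | VC [25, 22, 17, 9]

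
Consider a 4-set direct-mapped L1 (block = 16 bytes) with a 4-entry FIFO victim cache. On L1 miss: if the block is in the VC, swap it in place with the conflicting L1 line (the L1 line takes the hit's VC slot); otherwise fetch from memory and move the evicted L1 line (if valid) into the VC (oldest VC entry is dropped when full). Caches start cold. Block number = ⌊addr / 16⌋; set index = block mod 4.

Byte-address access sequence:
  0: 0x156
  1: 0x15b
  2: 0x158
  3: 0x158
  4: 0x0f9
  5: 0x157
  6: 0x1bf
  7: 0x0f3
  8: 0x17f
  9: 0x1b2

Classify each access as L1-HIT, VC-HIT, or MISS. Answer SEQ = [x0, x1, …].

#0 0x156→b21/s1 MISS; vc=[]
#1 0x15b→b21/s1 L1-HIT; vc=[]
#2 0x158→b21/s1 L1-HIT; vc=[]
#3 0x158→b21/s1 L1-HIT; vc=[]
#4 0xf9→b15/s3 MISS; vc=[]
#5 0x157→b21/s1 L1-HIT; vc=[]
#6 0x1bf→b27/s3 MISS; vc=[15]
#7 0xf3→b15/s3 VC-HIT; vc=[27]
#8 0x17f→b23/s3 MISS; vc=[27,15]
#9 0x1b2→b27/s3 VC-HIT; vc=[23,15]

SEQ = [MISS, L1-HIT, L1-HIT, L1-HIT, MISS, L1-HIT, MISS, VC-HIT, MISS, VC-HIT]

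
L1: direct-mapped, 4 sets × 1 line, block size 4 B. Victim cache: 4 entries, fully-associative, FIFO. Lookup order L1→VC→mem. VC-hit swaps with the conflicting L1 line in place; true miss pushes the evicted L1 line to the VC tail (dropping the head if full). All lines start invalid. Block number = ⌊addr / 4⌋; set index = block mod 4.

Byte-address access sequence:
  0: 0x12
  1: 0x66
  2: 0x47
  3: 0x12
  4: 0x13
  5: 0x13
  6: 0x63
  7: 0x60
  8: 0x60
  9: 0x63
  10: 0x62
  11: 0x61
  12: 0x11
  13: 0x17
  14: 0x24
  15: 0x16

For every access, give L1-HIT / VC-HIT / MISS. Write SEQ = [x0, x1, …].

#0 0x12→b4/s0 MISS; vc=[]
#1 0x66→b25/s1 MISS; vc=[]
#2 0x47→b17/s1 MISS; vc=[25]
#3 0x12→b4/s0 L1-HIT; vc=[25]
#4 0x13→b4/s0 L1-HIT; vc=[25]
#5 0x13→b4/s0 L1-HIT; vc=[25]
#6 0x63→b24/s0 MISS; vc=[25,4]
#7 0x60→b24/s0 L1-HIT; vc=[25,4]
#8 0x60→b24/s0 L1-HIT; vc=[25,4]
#9 0x63→b24/s0 L1-HIT; vc=[25,4]
#10 0x62→b24/s0 L1-HIT; vc=[25,4]
#11 0x61→b24/s0 L1-HIT; vc=[25,4]
#12 0x11→b4/s0 VC-HIT; vc=[25,24]
#13 0x17→b5/s1 MISS; vc=[25,24,17]
#14 0x24→b9/s1 MISS; vc=[25,24,17,5]
#15 0x16→b5/s1 VC-HIT; vc=[25,24,17,9]

SEQ = [MISS, MISS, MISS, L1-HIT, L1-HIT, L1-HIT, MISS, L1-HIT, L1-HIT, L1-HIT, L1-HIT, L1-HIT, VC-HIT, MISS, MISS, VC-HIT]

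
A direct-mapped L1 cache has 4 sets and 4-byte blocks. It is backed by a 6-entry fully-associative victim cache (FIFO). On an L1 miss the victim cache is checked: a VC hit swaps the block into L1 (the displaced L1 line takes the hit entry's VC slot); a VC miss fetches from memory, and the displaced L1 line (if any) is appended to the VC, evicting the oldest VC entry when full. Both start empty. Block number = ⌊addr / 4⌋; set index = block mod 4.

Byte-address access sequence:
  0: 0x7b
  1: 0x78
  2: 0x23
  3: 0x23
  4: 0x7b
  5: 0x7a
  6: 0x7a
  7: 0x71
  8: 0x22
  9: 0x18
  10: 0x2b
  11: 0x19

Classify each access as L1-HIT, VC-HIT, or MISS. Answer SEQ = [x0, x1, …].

  [0] addr=0x7b blk=30 s=2: MISS | VC []
  [1] addr=0x78 blk=30 s=2: L1-HIT | VC []
  [2] addr=0x23 blk=8 s=0: MISS | VC []
  [3] addr=0x23 blk=8 s=0: L1-HIT | VC []
  [4] addr=0x7b blk=30 s=2: L1-HIT | VC []
  [5] addr=0x7a blk=30 s=2: L1-HIT | VC []
  [6] addr=0x7a blk=30 s=2: L1-HIT | VC []
  [7] addr=0x71 blk=28 s=0: MISS | VC [8]
  [8] addr=0x22 blk=8 s=0: VC-HIT | VC [28]
  [9] addr=0x18 blk=6 s=2: MISS | VC [28, 30]
  [10] addr=0x2b blk=10 s=2: MISS | VC [28, 30, 6]
  [11] addr=0x19 blk=6 s=2: VC-HIT | VC [28, 30, 10]

SEQ = [MISS, L1-HIT, MISS, L1-HIT, L1-HIT, L1-HIT, L1-HIT, MISS, VC-HIT, MISS, MISS, VC-HIT]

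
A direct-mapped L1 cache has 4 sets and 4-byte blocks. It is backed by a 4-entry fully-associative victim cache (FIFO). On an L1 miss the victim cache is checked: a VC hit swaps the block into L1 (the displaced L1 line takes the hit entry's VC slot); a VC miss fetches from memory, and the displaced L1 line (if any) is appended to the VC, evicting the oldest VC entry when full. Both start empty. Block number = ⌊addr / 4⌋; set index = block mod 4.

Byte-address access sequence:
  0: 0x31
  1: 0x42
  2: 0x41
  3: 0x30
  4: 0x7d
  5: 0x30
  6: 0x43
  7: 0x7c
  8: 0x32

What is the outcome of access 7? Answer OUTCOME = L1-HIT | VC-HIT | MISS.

OUTCOME = L1-HIT

  [0] addr=0x31 blk=12 s=0: MISS | VC []
  [1] addr=0x42 blk=16 s=0: MISS | VC [12]
  [2] addr=0x41 blk=16 s=0: L1-HIT | VC [12]
  [3] addr=0x30 blk=12 s=0: VC-HIT | VC [16]
  [4] addr=0x7d blk=31 s=3: MISS | VC [16]
  [5] addr=0x30 blk=12 s=0: L1-HIT | VC [16]
  [6] addr=0x43 blk=16 s=0: VC-HIT | VC [12]
  [7] addr=0x7c blk=31 s=3: L1-HIT | VC [12]
  [8] addr=0x32 blk=12 s=0: VC-HIT | VC [16]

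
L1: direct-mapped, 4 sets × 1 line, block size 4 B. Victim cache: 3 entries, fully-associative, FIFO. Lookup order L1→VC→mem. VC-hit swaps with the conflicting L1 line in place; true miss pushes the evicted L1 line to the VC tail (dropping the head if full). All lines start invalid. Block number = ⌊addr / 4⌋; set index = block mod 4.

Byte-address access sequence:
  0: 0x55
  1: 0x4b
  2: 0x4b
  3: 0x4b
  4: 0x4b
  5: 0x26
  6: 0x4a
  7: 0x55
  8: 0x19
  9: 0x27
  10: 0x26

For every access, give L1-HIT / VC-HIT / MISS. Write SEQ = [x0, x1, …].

0: 0x55 (blk 21, set 1) → MISS  vc=[]
1: 0x4b (blk 18, set 2) → MISS  vc=[]
2: 0x4b (blk 18, set 2) → L1-HIT  vc=[]
3: 0x4b (blk 18, set 2) → L1-HIT  vc=[]
4: 0x4b (blk 18, set 2) → L1-HIT  vc=[]
5: 0x26 (blk 9, set 1) → MISS  vc=[21]
6: 0x4a (blk 18, set 2) → L1-HIT  vc=[21]
7: 0x55 (blk 21, set 1) → VC-HIT  vc=[9]
8: 0x19 (blk 6, set 2) → MISS  vc=[9, 18]
9: 0x27 (blk 9, set 1) → VC-HIT  vc=[21, 18]
10: 0x26 (blk 9, set 1) → L1-HIT  vc=[21, 18]

SEQ = [MISS, MISS, L1-HIT, L1-HIT, L1-HIT, MISS, L1-HIT, VC-HIT, MISS, VC-HIT, L1-HIT]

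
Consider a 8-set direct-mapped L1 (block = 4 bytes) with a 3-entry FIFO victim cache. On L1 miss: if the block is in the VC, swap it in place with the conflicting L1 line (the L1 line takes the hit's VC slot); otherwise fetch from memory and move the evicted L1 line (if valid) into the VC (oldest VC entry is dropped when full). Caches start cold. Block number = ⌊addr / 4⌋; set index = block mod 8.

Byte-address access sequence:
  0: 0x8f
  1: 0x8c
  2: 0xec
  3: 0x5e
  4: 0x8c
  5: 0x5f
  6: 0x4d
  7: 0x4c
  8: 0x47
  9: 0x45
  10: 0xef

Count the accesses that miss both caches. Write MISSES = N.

0: 0x8f (blk 35, set 3) → MISS  vc=[]
1: 0x8c (blk 35, set 3) → L1-HIT  vc=[]
2: 0xec (blk 59, set 3) → MISS  vc=[35]
3: 0x5e (blk 23, set 7) → MISS  vc=[35]
4: 0x8c (blk 35, set 3) → VC-HIT  vc=[59]
5: 0x5f (blk 23, set 7) → L1-HIT  vc=[59]
6: 0x4d (blk 19, set 3) → MISS  vc=[59, 35]
7: 0x4c (blk 19, set 3) → L1-HIT  vc=[59, 35]
8: 0x47 (blk 17, set 1) → MISS  vc=[59, 35]
9: 0x45 (blk 17, set 1) → L1-HIT  vc=[59, 35]
10: 0xef (blk 59, set 3) → VC-HIT  vc=[19, 35]

MISSES = 5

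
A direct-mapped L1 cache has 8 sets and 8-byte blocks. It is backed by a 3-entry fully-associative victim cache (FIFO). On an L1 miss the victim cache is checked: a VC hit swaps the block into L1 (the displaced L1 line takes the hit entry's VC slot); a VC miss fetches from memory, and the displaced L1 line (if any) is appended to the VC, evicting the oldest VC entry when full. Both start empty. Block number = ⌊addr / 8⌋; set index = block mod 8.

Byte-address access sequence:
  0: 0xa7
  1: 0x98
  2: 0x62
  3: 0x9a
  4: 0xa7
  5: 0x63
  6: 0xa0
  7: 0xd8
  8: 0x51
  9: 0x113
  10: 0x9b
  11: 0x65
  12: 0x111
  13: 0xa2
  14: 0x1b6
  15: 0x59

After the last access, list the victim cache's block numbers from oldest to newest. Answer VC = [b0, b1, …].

VC = [27, 10, 19]

  [0] addr=0xa7 blk=20 s=4: MISS | VC []
  [1] addr=0x98 blk=19 s=3: MISS | VC []
  [2] addr=0x62 blk=12 s=4: MISS | VC [20]
  [3] addr=0x9a blk=19 s=3: L1-HIT | VC [20]
  [4] addr=0xa7 blk=20 s=4: VC-HIT | VC [12]
  [5] addr=0x63 blk=12 s=4: VC-HIT | VC [20]
  [6] addr=0xa0 blk=20 s=4: VC-HIT | VC [12]
  [7] addr=0xd8 blk=27 s=3: MISS | VC [12, 19]
  [8] addr=0x51 blk=10 s=2: MISS | VC [12, 19]
  [9] addr=0x113 blk=34 s=2: MISS | VC [12, 19, 10]
  [10] addr=0x9b blk=19 s=3: VC-HIT | VC [12, 27, 10]
  [11] addr=0x65 blk=12 s=4: VC-HIT | VC [20, 27, 10]
  [12] addr=0x111 blk=34 s=2: L1-HIT | VC [20, 27, 10]
  [13] addr=0xa2 blk=20 s=4: VC-HIT | VC [12, 27, 10]
  [14] addr=0x1b6 blk=54 s=6: MISS | VC [12, 27, 10]
  [15] addr=0x59 blk=11 s=3: MISS | VC [27, 10, 19]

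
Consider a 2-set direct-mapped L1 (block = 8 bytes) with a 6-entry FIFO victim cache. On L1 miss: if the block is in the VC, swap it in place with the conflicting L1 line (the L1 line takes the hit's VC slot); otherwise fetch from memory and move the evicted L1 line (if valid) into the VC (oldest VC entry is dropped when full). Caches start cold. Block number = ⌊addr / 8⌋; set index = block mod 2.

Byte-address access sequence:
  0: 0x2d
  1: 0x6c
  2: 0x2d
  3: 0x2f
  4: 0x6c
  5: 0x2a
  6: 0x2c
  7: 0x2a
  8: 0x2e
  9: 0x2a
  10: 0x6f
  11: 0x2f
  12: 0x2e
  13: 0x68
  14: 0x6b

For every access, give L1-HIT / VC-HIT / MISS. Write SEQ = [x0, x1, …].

0: 0x2d (blk 5, set 1) → MISS  vc=[]
1: 0x6c (blk 13, set 1) → MISS  vc=[5]
2: 0x2d (blk 5, set 1) → VC-HIT  vc=[13]
3: 0x2f (blk 5, set 1) → L1-HIT  vc=[13]
4: 0x6c (blk 13, set 1) → VC-HIT  vc=[5]
5: 0x2a (blk 5, set 1) → VC-HIT  vc=[13]
6: 0x2c (blk 5, set 1) → L1-HIT  vc=[13]
7: 0x2a (blk 5, set 1) → L1-HIT  vc=[13]
8: 0x2e (blk 5, set 1) → L1-HIT  vc=[13]
9: 0x2a (blk 5, set 1) → L1-HIT  vc=[13]
10: 0x6f (blk 13, set 1) → VC-HIT  vc=[5]
11: 0x2f (blk 5, set 1) → VC-HIT  vc=[13]
12: 0x2e (blk 5, set 1) → L1-HIT  vc=[13]
13: 0x68 (blk 13, set 1) → VC-HIT  vc=[5]
14: 0x6b (blk 13, set 1) → L1-HIT  vc=[5]

SEQ = [MISS, MISS, VC-HIT, L1-HIT, VC-HIT, VC-HIT, L1-HIT, L1-HIT, L1-HIT, L1-HIT, VC-HIT, VC-HIT, L1-HIT, VC-HIT, L1-HIT]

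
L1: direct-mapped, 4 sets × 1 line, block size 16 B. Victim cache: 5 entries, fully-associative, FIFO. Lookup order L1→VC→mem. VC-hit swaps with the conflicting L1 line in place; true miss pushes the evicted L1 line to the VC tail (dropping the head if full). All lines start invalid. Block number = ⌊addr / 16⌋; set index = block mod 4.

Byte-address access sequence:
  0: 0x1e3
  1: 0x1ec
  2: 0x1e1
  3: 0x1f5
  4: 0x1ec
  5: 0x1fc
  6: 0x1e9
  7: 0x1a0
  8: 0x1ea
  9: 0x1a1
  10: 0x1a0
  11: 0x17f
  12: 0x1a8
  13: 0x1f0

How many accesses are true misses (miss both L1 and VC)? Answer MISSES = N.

0: 0x1e3 (blk 30, set 2) → MISS  vc=[]
1: 0x1ec (blk 30, set 2) → L1-HIT  vc=[]
2: 0x1e1 (blk 30, set 2) → L1-HIT  vc=[]
3: 0x1f5 (blk 31, set 3) → MISS  vc=[]
4: 0x1ec (blk 30, set 2) → L1-HIT  vc=[]
5: 0x1fc (blk 31, set 3) → L1-HIT  vc=[]
6: 0x1e9 (blk 30, set 2) → L1-HIT  vc=[]
7: 0x1a0 (blk 26, set 2) → MISS  vc=[30]
8: 0x1ea (blk 30, set 2) → VC-HIT  vc=[26]
9: 0x1a1 (blk 26, set 2) → VC-HIT  vc=[30]
10: 0x1a0 (blk 26, set 2) → L1-HIT  vc=[30]
11: 0x17f (blk 23, set 3) → MISS  vc=[30, 31]
12: 0x1a8 (blk 26, set 2) → L1-HIT  vc=[30, 31]
13: 0x1f0 (blk 31, set 3) → VC-HIT  vc=[30, 23]

MISSES = 4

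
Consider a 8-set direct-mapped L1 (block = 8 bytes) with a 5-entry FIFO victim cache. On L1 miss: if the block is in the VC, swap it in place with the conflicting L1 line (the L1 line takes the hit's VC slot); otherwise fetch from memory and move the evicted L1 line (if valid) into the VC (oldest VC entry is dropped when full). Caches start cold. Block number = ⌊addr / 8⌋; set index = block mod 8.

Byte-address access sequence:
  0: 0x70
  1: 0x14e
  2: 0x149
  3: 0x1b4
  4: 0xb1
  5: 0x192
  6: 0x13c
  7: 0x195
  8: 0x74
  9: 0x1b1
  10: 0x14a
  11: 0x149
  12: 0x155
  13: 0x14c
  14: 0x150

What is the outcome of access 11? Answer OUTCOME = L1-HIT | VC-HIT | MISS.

#0 0x70→b14/s6 MISS; vc=[]
#1 0x14e→b41/s1 MISS; vc=[]
#2 0x149→b41/s1 L1-HIT; vc=[]
#3 0x1b4→b54/s6 MISS; vc=[14]
#4 0xb1→b22/s6 MISS; vc=[14,54]
#5 0x192→b50/s2 MISS; vc=[14,54]
#6 0x13c→b39/s7 MISS; vc=[14,54]
#7 0x195→b50/s2 L1-HIT; vc=[14,54]
#8 0x74→b14/s6 VC-HIT; vc=[22,54]
#9 0x1b1→b54/s6 VC-HIT; vc=[22,14]
#10 0x14a→b41/s1 L1-HIT; vc=[22,14]
#11 0x149→b41/s1 L1-HIT; vc=[22,14]
#12 0x155→b42/s2 MISS; vc=[22,14,50]
#13 0x14c→b41/s1 L1-HIT; vc=[22,14,50]
#14 0x150→b42/s2 L1-HIT; vc=[22,14,50]

OUTCOME = L1-HIT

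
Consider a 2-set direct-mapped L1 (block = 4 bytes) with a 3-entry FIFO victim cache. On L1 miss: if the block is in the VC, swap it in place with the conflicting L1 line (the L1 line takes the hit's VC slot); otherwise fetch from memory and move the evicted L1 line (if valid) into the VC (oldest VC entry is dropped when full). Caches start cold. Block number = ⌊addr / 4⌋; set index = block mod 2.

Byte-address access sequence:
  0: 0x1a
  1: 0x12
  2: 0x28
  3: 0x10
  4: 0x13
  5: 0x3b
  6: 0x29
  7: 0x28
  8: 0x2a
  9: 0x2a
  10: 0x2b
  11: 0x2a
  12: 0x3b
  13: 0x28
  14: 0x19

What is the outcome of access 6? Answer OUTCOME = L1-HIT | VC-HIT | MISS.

OUTCOME = VC-HIT

  [0] addr=0x1a blk=6 s=0: MISS | VC []
  [1] addr=0x12 blk=4 s=0: MISS | VC [6]
  [2] addr=0x28 blk=10 s=0: MISS | VC [6, 4]
  [3] addr=0x10 blk=4 s=0: VC-HIT | VC [6, 10]
  [4] addr=0x13 blk=4 s=0: L1-HIT | VC [6, 10]
  [5] addr=0x3b blk=14 s=0: MISS | VC [6, 10, 4]
  [6] addr=0x29 blk=10 s=0: VC-HIT | VC [6, 14, 4]
  [7] addr=0x28 blk=10 s=0: L1-HIT | VC [6, 14, 4]
  [8] addr=0x2a blk=10 s=0: L1-HIT | VC [6, 14, 4]
  [9] addr=0x2a blk=10 s=0: L1-HIT | VC [6, 14, 4]
  [10] addr=0x2b blk=10 s=0: L1-HIT | VC [6, 14, 4]
  [11] addr=0x2a blk=10 s=0: L1-HIT | VC [6, 14, 4]
  [12] addr=0x3b blk=14 s=0: VC-HIT | VC [6, 10, 4]
  [13] addr=0x28 blk=10 s=0: VC-HIT | VC [6, 14, 4]
  [14] addr=0x19 blk=6 s=0: VC-HIT | VC [10, 14, 4]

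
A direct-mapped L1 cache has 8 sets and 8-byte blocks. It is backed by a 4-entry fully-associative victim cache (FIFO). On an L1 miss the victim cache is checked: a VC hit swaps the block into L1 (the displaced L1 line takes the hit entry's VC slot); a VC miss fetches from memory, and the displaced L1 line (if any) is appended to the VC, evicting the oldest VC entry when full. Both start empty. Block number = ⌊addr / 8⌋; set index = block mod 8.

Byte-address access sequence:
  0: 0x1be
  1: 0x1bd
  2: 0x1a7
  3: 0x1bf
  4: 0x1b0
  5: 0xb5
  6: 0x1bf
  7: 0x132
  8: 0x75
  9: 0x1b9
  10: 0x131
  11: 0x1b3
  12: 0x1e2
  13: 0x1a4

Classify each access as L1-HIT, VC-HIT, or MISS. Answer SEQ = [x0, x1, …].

0: 0x1be (blk 55, set 7) → MISS  vc=[]
1: 0x1bd (blk 55, set 7) → L1-HIT  vc=[]
2: 0x1a7 (blk 52, set 4) → MISS  vc=[]
3: 0x1bf (blk 55, set 7) → L1-HIT  vc=[]
4: 0x1b0 (blk 54, set 6) → MISS  vc=[]
5: 0xb5 (blk 22, set 6) → MISS  vc=[54]
6: 0x1bf (blk 55, set 7) → L1-HIT  vc=[54]
7: 0x132 (blk 38, set 6) → MISS  vc=[54, 22]
8: 0x75 (blk 14, set 6) → MISS  vc=[54, 22, 38]
9: 0x1b9 (blk 55, set 7) → L1-HIT  vc=[54, 22, 38]
10: 0x131 (blk 38, set 6) → VC-HIT  vc=[54, 22, 14]
11: 0x1b3 (blk 54, set 6) → VC-HIT  vc=[38, 22, 14]
12: 0x1e2 (blk 60, set 4) → MISS  vc=[38, 22, 14, 52]
13: 0x1a4 (blk 52, set 4) → VC-HIT  vc=[38, 22, 14, 60]

SEQ = [MISS, L1-HIT, MISS, L1-HIT, MISS, MISS, L1-HIT, MISS, MISS, L1-HIT, VC-HIT, VC-HIT, MISS, VC-HIT]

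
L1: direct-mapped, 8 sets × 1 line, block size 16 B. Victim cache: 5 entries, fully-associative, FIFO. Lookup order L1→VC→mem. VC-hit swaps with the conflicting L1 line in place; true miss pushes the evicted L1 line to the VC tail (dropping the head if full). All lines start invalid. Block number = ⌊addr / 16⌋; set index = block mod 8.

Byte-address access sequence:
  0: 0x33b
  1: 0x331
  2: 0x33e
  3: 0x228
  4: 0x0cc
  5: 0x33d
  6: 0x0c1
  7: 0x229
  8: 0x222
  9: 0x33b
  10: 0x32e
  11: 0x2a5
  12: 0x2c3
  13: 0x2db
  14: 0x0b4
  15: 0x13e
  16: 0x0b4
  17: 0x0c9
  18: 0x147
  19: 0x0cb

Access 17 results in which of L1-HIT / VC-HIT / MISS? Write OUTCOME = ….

OUTCOME = VC-HIT

#0 0x33b→b51/s3 MISS; vc=[]
#1 0x331→b51/s3 L1-HIT; vc=[]
#2 0x33e→b51/s3 L1-HIT; vc=[]
#3 0x228→b34/s2 MISS; vc=[]
#4 0xcc→b12/s4 MISS; vc=[]
#5 0x33d→b51/s3 L1-HIT; vc=[]
#6 0xc1→b12/s4 L1-HIT; vc=[]
#7 0x229→b34/s2 L1-HIT; vc=[]
#8 0x222→b34/s2 L1-HIT; vc=[]
#9 0x33b→b51/s3 L1-HIT; vc=[]
#10 0x32e→b50/s2 MISS; vc=[34]
#11 0x2a5→b42/s2 MISS; vc=[34,50]
#12 0x2c3→b44/s4 MISS; vc=[34,50,12]
#13 0x2db→b45/s5 MISS; vc=[34,50,12]
#14 0xb4→b11/s3 MISS; vc=[34,50,12,51]
#15 0x13e→b19/s3 MISS; vc=[34,50,12,51,11]
#16 0xb4→b11/s3 VC-HIT; vc=[34,50,12,51,19]
#17 0xc9→b12/s4 VC-HIT; vc=[34,50,44,51,19]
#18 0x147→b20/s4 MISS; vc=[50,44,51,19,12]
#19 0xcb→b12/s4 VC-HIT; vc=[50,44,51,19,20]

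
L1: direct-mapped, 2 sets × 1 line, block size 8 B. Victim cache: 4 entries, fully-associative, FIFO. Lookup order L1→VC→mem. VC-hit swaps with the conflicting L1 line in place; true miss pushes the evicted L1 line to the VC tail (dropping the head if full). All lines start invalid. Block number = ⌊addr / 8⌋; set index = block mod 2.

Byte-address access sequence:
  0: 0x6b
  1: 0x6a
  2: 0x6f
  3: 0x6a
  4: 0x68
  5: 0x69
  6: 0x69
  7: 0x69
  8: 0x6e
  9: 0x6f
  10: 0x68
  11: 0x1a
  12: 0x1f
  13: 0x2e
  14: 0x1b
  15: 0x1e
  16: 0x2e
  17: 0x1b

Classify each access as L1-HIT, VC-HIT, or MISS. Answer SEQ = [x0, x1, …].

SEQ = [MISS, L1-HIT, L1-HIT, L1-HIT, L1-HIT, L1-HIT, L1-HIT, L1-HIT, L1-HIT, L1-HIT, L1-HIT, MISS, L1-HIT, MISS, VC-HIT, L1-HIT, VC-HIT, VC-HIT]

#0 0x6b→b13/s1 MISS; vc=[]
#1 0x6a→b13/s1 L1-HIT; vc=[]
#2 0x6f→b13/s1 L1-HIT; vc=[]
#3 0x6a→b13/s1 L1-HIT; vc=[]
#4 0x68→b13/s1 L1-HIT; vc=[]
#5 0x69→b13/s1 L1-HIT; vc=[]
#6 0x69→b13/s1 L1-HIT; vc=[]
#7 0x69→b13/s1 L1-HIT; vc=[]
#8 0x6e→b13/s1 L1-HIT; vc=[]
#9 0x6f→b13/s1 L1-HIT; vc=[]
#10 0x68→b13/s1 L1-HIT; vc=[]
#11 0x1a→b3/s1 MISS; vc=[13]
#12 0x1f→b3/s1 L1-HIT; vc=[13]
#13 0x2e→b5/s1 MISS; vc=[13,3]
#14 0x1b→b3/s1 VC-HIT; vc=[13,5]
#15 0x1e→b3/s1 L1-HIT; vc=[13,5]
#16 0x2e→b5/s1 VC-HIT; vc=[13,3]
#17 0x1b→b3/s1 VC-HIT; vc=[13,5]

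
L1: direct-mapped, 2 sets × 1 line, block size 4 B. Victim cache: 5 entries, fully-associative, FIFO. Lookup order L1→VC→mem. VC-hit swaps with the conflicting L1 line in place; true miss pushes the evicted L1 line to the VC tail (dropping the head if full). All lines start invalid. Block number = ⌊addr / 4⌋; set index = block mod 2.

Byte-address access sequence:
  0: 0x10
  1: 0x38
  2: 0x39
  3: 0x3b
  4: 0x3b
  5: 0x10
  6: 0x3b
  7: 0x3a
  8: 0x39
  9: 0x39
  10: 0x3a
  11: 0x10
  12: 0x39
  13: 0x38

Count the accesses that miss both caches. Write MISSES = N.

MISSES = 2

#0 0x10→b4/s0 MISS; vc=[]
#1 0x38→b14/s0 MISS; vc=[4]
#2 0x39→b14/s0 L1-HIT; vc=[4]
#3 0x3b→b14/s0 L1-HIT; vc=[4]
#4 0x3b→b14/s0 L1-HIT; vc=[4]
#5 0x10→b4/s0 VC-HIT; vc=[14]
#6 0x3b→b14/s0 VC-HIT; vc=[4]
#7 0x3a→b14/s0 L1-HIT; vc=[4]
#8 0x39→b14/s0 L1-HIT; vc=[4]
#9 0x39→b14/s0 L1-HIT; vc=[4]
#10 0x3a→b14/s0 L1-HIT; vc=[4]
#11 0x10→b4/s0 VC-HIT; vc=[14]
#12 0x39→b14/s0 VC-HIT; vc=[4]
#13 0x38→b14/s0 L1-HIT; vc=[4]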